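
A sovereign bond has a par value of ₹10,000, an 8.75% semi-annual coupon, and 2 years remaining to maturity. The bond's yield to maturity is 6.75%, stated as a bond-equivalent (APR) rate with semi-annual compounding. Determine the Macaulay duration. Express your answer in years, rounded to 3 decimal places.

Periodic yield y = 0.03375. Discount each cash flow and weight by its period:
  t   CF        PV=CF/(1+0.03375)^t    t·PV
  1       437.50       423.2164       423.2164
  2       437.50       409.3992       818.7984
  3       437.50       396.0331     1,188.0993
  4    10,437.50     9,139.7517    36,559.0069
  Σ                 10,368.4005    38,989.1211
Price P = Σ PV = 10,368.4005.
Macaulay duration = Σ(t·PV) / P = 38,989.1211 / 10,368.4005 = 3.76038 half-year periods.
In years: 3.76038 / 2 = 1.88019 years.

1.880 years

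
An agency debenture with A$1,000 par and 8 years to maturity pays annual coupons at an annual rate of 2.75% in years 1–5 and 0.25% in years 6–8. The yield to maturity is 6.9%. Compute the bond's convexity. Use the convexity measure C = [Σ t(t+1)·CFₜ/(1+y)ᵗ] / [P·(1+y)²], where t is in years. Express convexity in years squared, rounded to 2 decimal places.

54.63

With y = 0.069:
  t   CF        PV=CF/(1+0.069)^t    t·PV        t(t+1)·PV
  1        27.50        25.7250        25.7250          51.4500
  2        27.50        24.0645        48.1290         144.3871
  3        27.50        22.5112        67.5337         270.1350
  4        27.50        21.0582        84.2329         421.1646
  5        27.50        19.6990        98.4950         590.9700
  6         2.50         1.6752        10.0514          70.3596
  7         2.50         1.5671        10.9697          87.7575
  8     1,002.50       587.8449     4,702.7590      42,324.8313
  Σ                    704.1452     5,047.8958      43,961.0550
P = 704.1452.
Convexity = Σ t(t+1)·PV / [P·(1+y)²] = 43,961.0550 / (704.1452 × 1.142761) = 54.63243.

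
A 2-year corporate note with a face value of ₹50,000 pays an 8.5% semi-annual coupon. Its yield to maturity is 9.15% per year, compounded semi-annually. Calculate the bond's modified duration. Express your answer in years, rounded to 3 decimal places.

Periodic yield y = 0.04575. First find Macaulay duration:
  t   CF        PV=CF/(1+0.04575)^t    t·PV
  1     2,125.00     2,032.0344     2,032.0344
  2     2,125.00     1,943.1360     3,886.2719
  3     2,125.00     1,858.1267     5,574.3800
  4    52,125.00    43,584.7516   174,339.0063
  Σ                 49,418.0486   185,831.6926
P = 49,418.0486; Macaulay duration = 185,831.6926 / 49,418.0486 = 3.76040 half-year periods = 1.88020 years.
Modified duration = D_Mac / (1 + y) = 1.88020 / 1.04575 = 1.79794 years.

1.798 years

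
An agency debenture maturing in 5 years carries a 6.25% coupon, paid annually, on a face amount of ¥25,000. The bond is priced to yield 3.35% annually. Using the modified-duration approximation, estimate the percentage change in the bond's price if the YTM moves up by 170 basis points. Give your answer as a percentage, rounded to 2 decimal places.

-7.37%

Periodic yield y = 0.0335. Modified duration first:
  t   CF        PV=CF/(1+0.0335)^t    t·PV
  1     1,562.50     1,511.8529     1,511.8529
  2     1,562.50     1,462.8475     2,925.6951
  3     1,562.50     1,415.4306     4,246.2918
  4     1,562.50     1,369.5507     5,478.2026
  5    26,562.50    22,527.6838   112,638.4192
  Σ                 28,287.3656   126,800.4617
P = 28,287.3656; D_Mac = 4.48258 yrs; D_mod = 4.48258/(1+0.0335) = 4.33728 yrs.
ΔP/P ≈ -D_mod · Δy = -4.33728 × (+0.017) = -0.073734 = -7.3734%.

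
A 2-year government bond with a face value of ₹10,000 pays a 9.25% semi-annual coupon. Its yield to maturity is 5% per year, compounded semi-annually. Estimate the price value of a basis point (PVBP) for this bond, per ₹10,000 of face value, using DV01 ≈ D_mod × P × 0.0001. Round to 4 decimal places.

Periodic yield y = 0.025.
  t   CF        PV=CF/(1+0.025)^t    t·PV
  1       462.50       451.2195       451.2195
  2       462.50       440.2142       880.4283
  3       462.50       429.4772     1,288.4317
  4    10,462.50     9,478.5086    37,914.0345
  Σ                 10,799.4195    40,534.1140
P = 10,799.4195; D_Mac = 3.75336 half-year periods = 1.87668 yrs; D_mod = 1.83091 yrs.
DV01 ≈ 1.83091 × 10,799.4195 × 0.0001 = 1.977274.

₹1.9773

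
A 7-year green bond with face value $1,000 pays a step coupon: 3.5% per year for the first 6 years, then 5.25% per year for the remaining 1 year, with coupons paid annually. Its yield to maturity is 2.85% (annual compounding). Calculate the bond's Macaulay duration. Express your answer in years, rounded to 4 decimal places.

6.3531 years

Periodic yield y = 0.0285. Discount each cash flow and weight by its year:
  t   CF        PV=CF/(1+0.0285)^t    t·PV
  1        35.00        34.0301        34.0301
  2        35.00        33.0872        66.1743
  3        35.00        32.1703        96.5109
  4        35.00        31.2789       125.1154
  5        35.00        30.4121       152.0606
  6        35.00        29.5694       177.4163
  7     1,052.50       864.5538     6,051.8767
  Σ                  1,055.1018     6,703.1844
Price P = Σ PV = 1,055.1018.
Macaulay duration = Σ(t·PV) / P = 6,703.1844 / 1,055.1018 = 6.35312 years.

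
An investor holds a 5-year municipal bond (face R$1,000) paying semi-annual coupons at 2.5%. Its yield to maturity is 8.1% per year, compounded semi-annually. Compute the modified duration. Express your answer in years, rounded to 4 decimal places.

4.5021 years

Periodic yield y = 0.0405. First find Macaulay duration:
  t   CF        PV=CF/(1+0.0405)^t    t·PV
  1        12.50        12.0135        12.0135
  2        12.50        11.5458        23.0917
  3        12.50        11.0964        33.2893
  4        12.50        10.6645        42.6581
  5        12.50        10.2494        51.2471
  6        12.50         9.8505        59.1029
  7        12.50         9.4671        66.2695
  8        12.50         9.0986        72.7886
  9        12.50         8.7444        78.6998
  10    1,012.50       680.7289     6,807.2890
  Σ                    773.4591     7,246.4495
P = 773.4591; Macaulay duration = 7,246.4495 / 773.4591 = 9.36888 half-year periods = 4.68444 years.
Modified duration = D_Mac / (1 + y) = 4.68444 / 1.0405 = 4.50211 years.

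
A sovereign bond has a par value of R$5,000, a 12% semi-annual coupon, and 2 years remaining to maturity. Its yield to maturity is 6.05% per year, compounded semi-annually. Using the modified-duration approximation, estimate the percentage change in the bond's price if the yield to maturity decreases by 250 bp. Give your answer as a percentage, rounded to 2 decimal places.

+4.48%

Periodic yield y = 0.03025. Modified duration first:
  t   CF        PV=CF/(1+0.03025)^t    t·PV
  1       300.00       291.1915       291.1915
  2       300.00       282.6416       565.2831
  3       300.00       274.3427       823.0281
  4     5,300.00     4,704.4123    18,817.6492
  Σ                  5,552.5880    20,497.1518
P = 5,552.5880; D_Mac = 3.69146 half-year periods = 1.84573 yrs; D_mod = 1.84573/(1+0.03025) = 1.79154 yrs.
ΔP/P ≈ -D_mod · Δy = -1.79154 × (-0.025) = +0.044788 = +4.4788%.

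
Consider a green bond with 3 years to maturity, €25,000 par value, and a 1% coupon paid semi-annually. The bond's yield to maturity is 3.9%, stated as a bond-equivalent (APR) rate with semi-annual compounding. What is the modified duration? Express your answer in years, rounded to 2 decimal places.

Periodic yield y = 0.0195. First find Macaulay duration:
  t   CF        PV=CF/(1+0.0195)^t    t·PV
  1       125.00       122.6091       122.6091
  2       125.00       120.2640       240.5279
  3       125.00       117.9637       353.8910
  4       125.00       115.7074       462.8296
  5       125.00       113.4943       567.4713
  6    25,125.00    22,376.0122   134,256.0731
  Σ                 22,966.0506   136,003.4020
P = 22,966.0506; Macaulay duration = 136,003.4020 / 22,966.0506 = 5.92193 half-year periods = 2.96097 years.
Modified duration = D_Mac / (1 + y) = 2.96097 / 1.0195 = 2.90433 years.

2.90 years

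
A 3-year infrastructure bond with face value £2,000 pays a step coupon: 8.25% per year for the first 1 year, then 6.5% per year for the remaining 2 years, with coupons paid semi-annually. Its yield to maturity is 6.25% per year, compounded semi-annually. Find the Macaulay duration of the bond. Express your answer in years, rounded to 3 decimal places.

Periodic yield y = 0.03125. Discount each cash flow and weight by its period:
  t   CF        PV=CF/(1+0.03125)^t    t·PV
  1        82.50        80.0000        80.0000
  2        82.50        77.5758       155.1515
  3        65.00        59.2682       177.8045
  4        65.00        57.4722       229.8886
  5        65.00        55.7306       278.6529
  6     2,065.00     1,716.8656    10,301.1933
  Σ                  2,046.9122    11,222.6908
Price P = Σ PV = 2,046.9122.
Macaulay duration = Σ(t·PV) / P = 11,222.6908 / 2,046.9122 = 5.48274 half-year periods.
In years: 5.48274 / 2 = 2.74137 years.

2.741 years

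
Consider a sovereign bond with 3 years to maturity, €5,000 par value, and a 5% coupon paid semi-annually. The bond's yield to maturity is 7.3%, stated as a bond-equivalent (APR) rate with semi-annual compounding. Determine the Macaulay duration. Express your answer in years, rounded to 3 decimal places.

Periodic yield y = 0.0365. Discount each cash flow and weight by its period:
  t   CF        PV=CF/(1+0.0365)^t    t·PV
  1       125.00       120.5982       120.5982
  2       125.00       116.3513       232.7027
  3       125.00       112.2541       336.7622
  4       125.00       108.3011       433.2043
  5       125.00       104.4873       522.4365
  6     5,125.00     4,133.1202    24,798.7209
  Σ                  4,695.1121    26,444.4248
Price P = Σ PV = 4,695.1121.
Macaulay duration = Σ(t·PV) / P = 26,444.4248 / 4,695.1121 = 5.63233 half-year periods.
In years: 5.63233 / 2 = 2.81617 years.

2.816 years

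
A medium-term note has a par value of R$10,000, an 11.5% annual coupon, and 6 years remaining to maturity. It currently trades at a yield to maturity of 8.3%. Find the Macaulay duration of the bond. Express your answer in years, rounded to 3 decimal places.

4.745 years

Periodic yield y = 0.083. Discount each cash flow and weight by its year:
  t   CF        PV=CF/(1+0.083)^t    t·PV
  1     1,150.00     1,061.8652     1,061.8652
  2     1,150.00       980.4849     1,960.9699
  3     1,150.00       905.3416     2,716.0248
  4     1,150.00       835.9571     3,343.8286
  5     1,150.00       771.8903     3,859.4513
  6    11,150.00     6,910.4150    41,462.4898
  Σ                 11,465.9541    54,404.6295
Price P = Σ PV = 11,465.9541.
Macaulay duration = Σ(t·PV) / P = 54,404.6295 / 11,465.9541 = 4.74488 years.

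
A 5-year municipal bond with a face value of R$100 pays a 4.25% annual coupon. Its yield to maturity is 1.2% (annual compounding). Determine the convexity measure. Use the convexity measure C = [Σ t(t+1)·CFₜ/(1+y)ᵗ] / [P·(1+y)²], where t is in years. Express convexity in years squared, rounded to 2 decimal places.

With y = 0.012:
  t   CF        PV=CF/(1+0.012)^t    t·PV        t(t+1)·PV
  1         4.25         4.1996         4.1996           8.3992
  2         4.25         4.1498         8.2996          24.8988
  3         4.25         4.1006        12.3018          49.2072
  4         4.25         4.0520        16.2079          81.0395
  5       104.25        98.2140       491.0701       2,946.4207
  Σ                    114.7160       532.0790       3,109.9655
P = 114.7160.
Convexity = Σ t(t+1)·PV / [P·(1+y)²] = 3,109.9655 / (114.7160 × 1.024144) = 26.47101.

26.47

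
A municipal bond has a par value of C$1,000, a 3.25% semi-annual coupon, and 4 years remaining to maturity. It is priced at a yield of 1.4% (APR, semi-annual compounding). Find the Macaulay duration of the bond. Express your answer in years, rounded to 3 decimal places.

3.792 years

Periodic yield y = 0.007. Discount each cash flow and weight by its period:
  t   CF        PV=CF/(1+0.007)^t    t·PV
  1        16.25        16.1370        16.1370
  2        16.25        16.0249        32.0497
  3        16.25        15.9135        47.7404
  4        16.25        15.8029        63.2114
  5        16.25        15.6930        78.4650
  6        16.25        15.5839        93.5035
  7        16.25        15.4756       108.3291
  8     1,016.25       961.0916     7,688.7330
  Σ                  1,071.7224     8,128.1692
Price P = Σ PV = 1,071.7224.
Macaulay duration = Σ(t·PV) / P = 8,128.1692 / 1,071.7224 = 7.58421 half-year periods.
In years: 7.58421 / 2 = 3.79211 years.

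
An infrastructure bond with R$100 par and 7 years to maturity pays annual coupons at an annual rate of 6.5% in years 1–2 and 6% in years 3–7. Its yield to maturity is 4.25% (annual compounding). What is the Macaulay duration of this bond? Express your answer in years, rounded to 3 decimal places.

Periodic yield y = 0.0425. Discount each cash flow and weight by its year:
  t   CF        PV=CF/(1+0.0425)^t    t·PV
  1         6.50         6.2350         6.2350
  2         6.50         5.9808        11.9617
  3         6.00         5.2957        15.8871
  4         6.00         5.0798        20.3192
  5         6.00         4.8727        24.3636
  6         6.00         4.6741        28.0444
  7       106.00        79.2088       554.4616
  Σ                    111.3469       661.2725
Price P = Σ PV = 111.3469.
Macaulay duration = Σ(t·PV) / P = 661.2725 / 111.3469 = 5.93885 years.

5.939 years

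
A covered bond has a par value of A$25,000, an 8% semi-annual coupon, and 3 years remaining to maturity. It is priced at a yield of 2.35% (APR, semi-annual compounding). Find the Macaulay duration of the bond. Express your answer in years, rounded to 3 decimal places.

2.749 years

Periodic yield y = 0.01175. Discount each cash flow and weight by its period:
  t   CF        PV=CF/(1+0.01175)^t    t·PV
  1     1,000.00       988.3865       988.3865
  2     1,000.00       976.9078     1,953.8156
  3     1,000.00       965.5624     2,896.6873
  4     1,000.00       954.3488     3,817.3953
  5     1,000.00       943.2655     4,716.3273
  6    26,000.00    24,240.0812   145,440.4870
  Σ                 29,068.5521   159,813.0990
Price P = Σ PV = 29,068.5521.
Macaulay duration = Σ(t·PV) / P = 159,813.0990 / 29,068.5521 = 5.49780 half-year periods.
In years: 5.49780 / 2 = 2.74890 years.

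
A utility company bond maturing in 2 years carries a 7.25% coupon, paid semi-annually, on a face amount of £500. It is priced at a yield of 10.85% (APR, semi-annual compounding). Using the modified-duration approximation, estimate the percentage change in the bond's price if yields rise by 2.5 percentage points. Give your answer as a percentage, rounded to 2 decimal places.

Periodic yield y = 0.05425. Modified duration first:
  t   CF        PV=CF/(1+0.05425)^t    t·PV
  1       18.125        17.1923        17.1923
  2       18.125        16.3076        32.6153
  3       18.125        15.4685        46.4054
  4      518.125       419.4306     1,677.7224
  Σ                    468.3990     1,773.9354
P = 468.3990; D_Mac = 3.78723 half-year periods = 1.89362 yrs; D_mod = 1.89362/(1+0.05425) = 1.79617 yrs.
ΔP/P ≈ -D_mod · Δy = -1.79617 × (+0.025) = -0.044904 = -4.4904%.

-4.49%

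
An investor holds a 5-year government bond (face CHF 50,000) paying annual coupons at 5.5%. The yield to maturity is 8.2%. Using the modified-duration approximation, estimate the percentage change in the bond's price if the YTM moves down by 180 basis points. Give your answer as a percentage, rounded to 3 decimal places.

+7.440%

Periodic yield y = 0.082. Modified duration first:
  t   CF        PV=CF/(1+0.082)^t    t·PV
  1     2,750.00     2,541.5896     2,541.5896
  2     2,750.00     2,348.9738     4,697.9476
  3     2,750.00     2,170.9555     6,512.8664
  4     2,750.00     2,006.4283     8,025.7133
  5    52,750.00    35,570.1880   177,850.9398
  Σ                 44,638.1352   199,629.0567
P = 44,638.1352; D_Mac = 4.47216 yrs; D_mod = 4.47216/(1+0.082) = 4.13324 yrs.
ΔP/P ≈ -D_mod · Δy = -4.13324 × (-0.018) = +0.074398 = +7.4398%.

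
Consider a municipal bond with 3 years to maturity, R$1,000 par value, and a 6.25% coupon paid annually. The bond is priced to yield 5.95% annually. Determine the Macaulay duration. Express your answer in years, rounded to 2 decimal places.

Periodic yield y = 0.0595. Discount each cash flow and weight by its year:
  t   CF        PV=CF/(1+0.0595)^t    t·PV
  1        62.50        58.9901        58.9901
  2        62.50        55.6773       111.3546
  3     1,062.50       893.3591     2,680.0772
  Σ                  1,008.0265     2,850.4219
Price P = Σ PV = 1,008.0265.
Macaulay duration = Σ(t·PV) / P = 2,850.4219 / 1,008.0265 = 2.82773 years.

2.83 years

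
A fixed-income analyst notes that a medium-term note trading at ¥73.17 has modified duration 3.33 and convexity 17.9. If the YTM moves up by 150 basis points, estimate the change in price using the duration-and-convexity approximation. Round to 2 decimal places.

-¥3.51

Duration effect: -D_mod·Δy = -3.33 × (+0.015) = -0.049950
Convexity effect: ½·C·(Δy)² = 0.5 × 17.9 × (0.015)² = +0.00201375
ΔP/P ≈ -0.049950 + 0.00201375 = -0.04793625
ΔP ≈ 73.17 × (-0.04793625) = -3.5074954125.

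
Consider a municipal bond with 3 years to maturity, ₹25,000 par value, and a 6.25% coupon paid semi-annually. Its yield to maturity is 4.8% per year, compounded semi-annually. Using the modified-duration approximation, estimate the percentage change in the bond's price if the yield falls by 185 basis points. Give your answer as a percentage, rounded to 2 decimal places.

+5.03%

Periodic yield y = 0.024. Modified duration first:
  t   CF        PV=CF/(1+0.024)^t    t·PV
  1       781.25       762.9395       762.9395
  2       781.25       745.0581     1,490.1161
  3       781.25       727.5958     2,182.7873
  4       781.25       710.5427     2,842.1709
  5       781.25       693.8894     3,469.4470
  6    25,781.25    22,361.6698   134,170.0188
  Σ                 26,001.6952   144,917.4796
P = 26,001.6952; D_Mac = 5.57339 half-year periods = 2.78669 yrs; D_mod = 2.78669/(1+0.024) = 2.72138 yrs.
ΔP/P ≈ -D_mod · Δy = -2.72138 × (-0.0185) = +0.050346 = +5.0346%.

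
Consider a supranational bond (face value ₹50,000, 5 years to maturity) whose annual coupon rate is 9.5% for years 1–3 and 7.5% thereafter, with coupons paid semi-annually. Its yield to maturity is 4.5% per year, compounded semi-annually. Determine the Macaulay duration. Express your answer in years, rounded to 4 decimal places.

4.1915 years

Periodic yield y = 0.0225. Discount each cash flow and weight by its period:
  t   CF        PV=CF/(1+0.0225)^t    t·PV
  1     2,375.00     2,322.7384     2,322.7384
  2     2,375.00     2,271.6268     4,543.2536
  3     2,375.00     2,221.6399     6,664.9197
  4     2,375.00     2,172.7529     8,691.0118
  5     2,375.00     2,124.9418    10,624.7088
  6     2,375.00     2,078.1826    12,469.0959
  7     1,875.00     1,604.5677    11,231.9742
  8     1,875.00     1,569.2594    12,554.0752
  9     1,875.00     1,534.7280    13,812.5522
  10   51,875.00    41,526.4631   415,264.6311
  Σ                 59,426.9007   498,178.9606
Price P = Σ PV = 59,426.9007.
Macaulay duration = Σ(t·PV) / P = 498,178.9606 / 59,426.9007 = 8.38305 half-year periods.
In years: 8.38305 / 2 = 4.19153 years.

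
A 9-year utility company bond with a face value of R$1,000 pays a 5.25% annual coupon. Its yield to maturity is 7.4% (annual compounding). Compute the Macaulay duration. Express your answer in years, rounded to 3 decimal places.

Periodic yield y = 0.074. Discount each cash flow and weight by its year:
  t   CF        PV=CF/(1+0.074)^t    t·PV
  1        52.50        48.8827        48.8827
  2        52.50        45.5146        91.0292
  3        52.50        42.3786       127.1358
  4        52.50        39.4586       157.8346
  5        52.50        36.7399       183.6995
  6        52.50        34.2085       205.2508
  7        52.50        31.8515       222.9602
  8        52.50        29.6569       237.2548
  9     1,052.50       553.5841     4,982.2565
  Σ                    862.2752     6,256.3040
Price P = Σ PV = 862.2752.
Macaulay duration = Σ(t·PV) / P = 6,256.3040 / 862.2752 = 7.25558 years.

7.256 years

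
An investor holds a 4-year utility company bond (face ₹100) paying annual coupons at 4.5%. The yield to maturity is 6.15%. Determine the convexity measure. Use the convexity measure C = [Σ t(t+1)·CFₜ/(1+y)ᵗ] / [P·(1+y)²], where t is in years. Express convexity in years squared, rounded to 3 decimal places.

With y = 0.0615:
  t   CF        PV=CF/(1+0.0615)^t    t·PV        t(t+1)·PV
  1         4.50         4.2393         4.2393           8.4786
  2         4.50         3.9937         7.9873          23.9620
  3         4.50         3.7623        11.2869          45.1475
  4       104.50        82.3069       329.2276       1,646.1382
  Σ                     94.3022       352.7411       1,723.7263
P = 94.3022.
Convexity = Σ t(t+1)·PV / [P·(1+y)²] = 1,723.7263 / (94.3022 × 1.126782) = 16.22209.

16.222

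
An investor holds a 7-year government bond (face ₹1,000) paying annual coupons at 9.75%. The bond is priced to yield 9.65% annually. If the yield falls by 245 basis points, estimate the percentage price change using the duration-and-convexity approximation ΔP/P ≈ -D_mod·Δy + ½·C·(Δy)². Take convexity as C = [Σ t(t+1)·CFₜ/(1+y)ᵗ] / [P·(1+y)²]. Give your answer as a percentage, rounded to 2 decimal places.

With y = 0.0965:
  t   CF        PV=CF/(1+0.0965)^t    t·PV        t(t+1)·PV
  1        97.50        88.9193        88.9193         177.8386
  2        97.50        81.0937       162.1875         486.5625
  3        97.50        73.9569       221.8707         887.4828
  4        97.50        67.4482       269.7926       1,348.9631
  5        97.50        61.5122       307.5611       1,845.3667
  6        97.50        56.0987       336.5922       2,356.1454
  7     1,097.50       575.8960     4,031.2721      32,250.1771
  Σ                  1,004.9250     5,418.1956      39,352.5362
P = 1,004.9250; D_Mac = 5.39164 yrs; D_mod = 4.91714 yrs; C = 32.57030.
Duration effect: -4.91714 × (-0.0245) = +0.120470
Convexity effect: 0.5 × 32.57030 × (-0.0245)² = +0.0097752
ΔP/P ≈ +0.120470 + 0.0097752 = +0.130245 = +13.0245%.

+13.02%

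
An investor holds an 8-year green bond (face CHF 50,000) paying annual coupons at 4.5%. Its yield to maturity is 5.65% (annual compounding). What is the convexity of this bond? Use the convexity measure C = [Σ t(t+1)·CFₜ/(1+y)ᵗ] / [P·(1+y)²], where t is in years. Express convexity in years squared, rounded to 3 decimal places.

With y = 0.0565:
  t   CF        PV=CF/(1+0.0565)^t    t·PV        t(t+1)·PV
  1     2,250.00     2,129.6735     2,129.6735       4,259.3469
  2     2,250.00     2,015.7818     4,031.5636      12,094.6907
  3     2,250.00     1,907.9809     5,723.9426      22,895.7703
  4     2,250.00     1,805.9450     7,223.7799      36,118.8994
  5     2,250.00     1,709.3658     8,546.8290      51,280.9741
  6     2,250.00     1,617.9515     9,707.7092      67,953.9647
  7     2,250.00     1,531.4260    10,719.9818      85,759.8545
  8    52,250.00    33,661.2534   269,290.0275   2,423,610.2475
  Σ                 46,379.3778   317,373.5070   2,703,973.7480
P = 46,379.3778.
Convexity = Σ t(t+1)·PV / [P·(1+y)²] = 2,703,973.7480 / (46,379.3778 × 1.116192) = 52.23223.

52.232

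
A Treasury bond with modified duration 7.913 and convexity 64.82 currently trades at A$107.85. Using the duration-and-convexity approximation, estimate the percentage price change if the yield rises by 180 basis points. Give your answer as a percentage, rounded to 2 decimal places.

-13.19%

Duration effect: -D_mod·Δy = -7.913 × (+0.018) = -0.142434
Convexity effect: ½·C·(Δy)² = 0.5 × 64.82 × (0.018)² = +0.01050084
ΔP/P ≈ -0.142434 + 0.01050084 = -0.13193316
= -13.193316%.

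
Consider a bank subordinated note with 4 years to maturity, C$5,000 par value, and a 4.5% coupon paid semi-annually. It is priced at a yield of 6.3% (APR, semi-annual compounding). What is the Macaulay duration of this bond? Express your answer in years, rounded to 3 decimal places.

3.693 years

Periodic yield y = 0.0315. Discount each cash flow and weight by its period:
  t   CF        PV=CF/(1+0.0315)^t    t·PV
  1       112.50       109.0645       109.0645
  2       112.50       105.7339       211.4677
  3       112.50       102.5049       307.5148
  4       112.50        99.3746       397.4986
  5       112.50        96.3399       481.6997
  6       112.50        93.3979       560.3874
  7       112.50        90.5457       633.8200
  8     5,112.50     3,989.1417    31,913.1335
  Σ                  4,686.1032    34,614.5862
Price P = Σ PV = 4,686.1032.
Macaulay duration = Σ(t·PV) / P = 34,614.5862 / 4,686.1032 = 7.38665 half-year periods.
In years: 7.38665 / 2 = 3.69332 years.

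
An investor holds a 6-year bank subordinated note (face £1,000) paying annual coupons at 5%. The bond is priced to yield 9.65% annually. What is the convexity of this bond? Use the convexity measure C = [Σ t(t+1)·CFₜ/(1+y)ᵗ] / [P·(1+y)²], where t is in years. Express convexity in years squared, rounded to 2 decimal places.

29.08

With y = 0.0965:
  t   CF        PV=CF/(1+0.0965)^t    t·PV        t(t+1)·PV
  1        50.00        45.5996        45.5996          91.1993
  2        50.00        41.5865        83.1731         249.5192
  3        50.00        37.9266       113.7798         455.1194
  4        50.00        34.5888       138.3552         691.7759
  5        50.00        31.5447       157.7237         946.3419
  6     1,050.00       604.1398     3,624.8391      25,373.8737
  Σ                    795.3862     4,163.4705      27,807.8294
P = 795.3862.
Convexity = Σ t(t+1)·PV / [P·(1+y)²] = 27,807.8294 / (795.3862 × 1.202312) = 29.07849.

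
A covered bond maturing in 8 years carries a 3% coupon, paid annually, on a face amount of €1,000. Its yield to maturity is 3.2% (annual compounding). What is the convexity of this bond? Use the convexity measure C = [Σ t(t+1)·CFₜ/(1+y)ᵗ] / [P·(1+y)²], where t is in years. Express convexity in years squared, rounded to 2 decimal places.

58.93

With y = 0.032:
  t   CF        PV=CF/(1+0.032)^t    t·PV        t(t+1)·PV
  1        30.00        29.0698        29.0698          58.1395
  2        30.00        28.1684        56.3368         169.0103
  3        30.00        27.2949        81.8848         327.5393
  4        30.00        26.4486       105.7943         528.9717
  5        30.00        25.6285       128.1424         768.8543
  6        30.00        24.8338       149.0028       1,043.0193
  7        30.00        24.0638       168.4463       1,347.5702
  8     1,030.00       800.5706     6,404.5649      57,641.0844
  Σ                    986.0783     7,123.2420      61,884.1891
P = 986.0783.
Convexity = Σ t(t+1)·PV / [P·(1+y)²] = 61,884.1891 / (986.0783 × 1.065024) = 58.92626.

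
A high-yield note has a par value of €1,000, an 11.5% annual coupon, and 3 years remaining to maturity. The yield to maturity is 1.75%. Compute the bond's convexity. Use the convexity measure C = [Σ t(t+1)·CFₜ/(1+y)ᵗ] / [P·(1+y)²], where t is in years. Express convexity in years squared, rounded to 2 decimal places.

10.24

With y = 0.0175:
  t   CF        PV=CF/(1+0.0175)^t    t·PV        t(t+1)·PV
  1       115.00       113.0221       113.0221         226.0442
  2       115.00       111.0782       222.1565         666.4695
  3     1,115.00     1,058.4531     3,175.3593      12,701.4370
  Σ                  1,282.5534     3,510.5379      13,593.9507
P = 1,282.5534.
Convexity = Σ t(t+1)·PV / [P·(1+y)²] = 13,593.9507 / (1,282.5534 × 1.035306) = 10.23768.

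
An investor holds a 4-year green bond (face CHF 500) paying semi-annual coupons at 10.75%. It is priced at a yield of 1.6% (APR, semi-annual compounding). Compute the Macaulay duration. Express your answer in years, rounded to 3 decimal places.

3.457 years

Periodic yield y = 0.008. Discount each cash flow and weight by its period:
  t   CF        PV=CF/(1+0.008)^t    t·PV
  1       26.875        26.6617        26.6617
  2       26.875        26.4501        52.9002
  3       26.875        26.2402        78.7206
  4       26.875        26.0319       104.1277
  5       26.875        25.8253       129.1266
  6       26.875        25.6204       153.7222
  7       26.875        25.4170       177.9192
  8      526.875       494.3372     3,954.6980
  Σ                    676.5839     4,677.8762
Price P = Σ PV = 676.5839.
Macaulay duration = Σ(t·PV) / P = 4,677.8762 / 676.5839 = 6.91396 half-year periods.
In years: 6.91396 / 2 = 3.45698 years.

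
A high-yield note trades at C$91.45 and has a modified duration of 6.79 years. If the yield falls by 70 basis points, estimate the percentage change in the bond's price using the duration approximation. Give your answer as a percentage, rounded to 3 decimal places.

Duration approximation: ΔP/P ≈ -D_mod · Δy = -6.79 × (-0.007) = +0.047530.
As a percentage: +4.7530%.

+4.753%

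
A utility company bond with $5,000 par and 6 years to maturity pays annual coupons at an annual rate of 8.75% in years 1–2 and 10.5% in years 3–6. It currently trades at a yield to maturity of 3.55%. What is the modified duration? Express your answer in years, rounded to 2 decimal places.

Periodic yield y = 0.0355. First find Macaulay duration:
  t   CF        PV=CF/(1+0.0355)^t    t·PV
  1       437.50       422.5012       422.5012
  2       437.50       408.0166       816.0332
  3       525.00       472.8343     1,418.5030
  4       525.00       456.6242     1,826.4967
  5       525.00       440.9697     2,204.8487
  6     5,525.00     4,481.5853    26,889.5116
  Σ                  6,682.5313    33,577.8943
P = 6,682.5313; Macaulay duration = 33,577.8943 / 6,682.5313 = 5.02473 years.
Modified duration = D_Mac / (1 + y) = 5.02473 / 1.0355 = 4.85246 years.

4.85 years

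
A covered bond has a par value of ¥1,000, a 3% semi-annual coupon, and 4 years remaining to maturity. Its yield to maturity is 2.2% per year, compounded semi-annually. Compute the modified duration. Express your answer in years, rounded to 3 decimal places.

3.761 years

Periodic yield y = 0.011. First find Macaulay duration:
  t   CF        PV=CF/(1+0.011)^t    t·PV
  1        15.00        14.8368        14.8368
  2        15.00        14.6754        29.3507
  3        15.00        14.5157        43.5471
  4        15.00        14.3578        57.4310
  5        15.00        14.2015        71.0077
  6        15.00        14.0470        84.2821
  7        15.00        13.8942        97.2593
  8     1,015.00       929.9440     7,439.5520
  Σ                  1,030.4724     7,837.2668
P = 1,030.4724; Macaulay duration = 7,837.2668 / 1,030.4724 = 7.60551 half-year periods = 3.80275 years.
Modified duration = D_Mac / (1 + y) = 3.80275 / 1.011 = 3.76138 years.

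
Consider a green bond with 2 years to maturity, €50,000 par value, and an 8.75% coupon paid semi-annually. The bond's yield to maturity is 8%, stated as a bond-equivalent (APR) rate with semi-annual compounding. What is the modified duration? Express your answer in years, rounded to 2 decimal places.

1.81 years

Periodic yield y = 0.04. First find Macaulay duration:
  t   CF        PV=CF/(1+0.04)^t    t·PV
  1     2,187.50     2,103.3654     2,103.3654
  2     2,187.50     2,022.4667     4,044.9334
  3     2,187.50     1,944.6795     5,834.0386
  4    52,187.50    44,610.0937   178,440.3749
  Σ                 50,680.6054   190,422.7123
P = 50,680.6054; Macaulay duration = 190,422.7123 / 50,680.6054 = 3.75731 half-year periods = 1.87865 years.
Modified duration = D_Mac / (1 + y) = 1.87865 / 1.04 = 1.80640 years.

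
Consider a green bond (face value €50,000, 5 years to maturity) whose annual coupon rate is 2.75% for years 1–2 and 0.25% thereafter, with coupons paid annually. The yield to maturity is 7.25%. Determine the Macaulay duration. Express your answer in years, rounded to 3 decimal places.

4.763 years

Periodic yield y = 0.0725. Discount each cash flow and weight by its year:
  t   CF        PV=CF/(1+0.0725)^t    t·PV
  1     1,375.00     1,282.0513     1,282.0513
  2     1,375.00     1,195.3858     2,390.7716
  3       125.00       101.3253       303.9760
  4       125.00        94.4759       377.9034
  5    50,125.00    35,323.8378   176,619.1888
  Σ                 37,997.0760   180,973.8911
Price P = Σ PV = 37,997.0760.
Macaulay duration = Σ(t·PV) / P = 180,973.8911 / 37,997.0760 = 4.76284 years.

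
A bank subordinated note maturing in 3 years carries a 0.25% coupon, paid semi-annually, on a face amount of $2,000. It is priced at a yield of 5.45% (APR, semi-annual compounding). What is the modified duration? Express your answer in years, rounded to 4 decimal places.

Periodic yield y = 0.02725. First find Macaulay duration:
  t   CF        PV=CF/(1+0.02725)^t    t·PV
  1         2.50         2.4337         2.4337
  2         2.50         2.3691         4.7382
  3         2.50         2.3063         6.9188
  4         2.50         2.2451         8.9804
  5         2.50         2.1855        10.9277
  6     2,002.50     1,704.1806    10,225.0838
  Σ                  1,715.7204    10,259.0827
P = 1,715.7204; Macaulay duration = 10,259.0827 / 1,715.7204 = 5.97946 half-year periods = 2.98973 years.
Modified duration = D_Mac / (1 + y) = 2.98973 / 1.02725 = 2.91042 years.

2.9104 years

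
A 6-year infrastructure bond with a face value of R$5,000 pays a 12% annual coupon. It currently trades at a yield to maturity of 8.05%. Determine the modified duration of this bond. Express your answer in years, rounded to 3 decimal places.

4.371 years

Periodic yield y = 0.0805. First find Macaulay duration:
  t   CF        PV=CF/(1+0.0805)^t    t·PV
  1       600.00       555.2985       555.2985
  2       600.00       513.9273     1,027.8546
  3       600.00       475.6384     1,426.9153
  4       600.00       440.2022     1,760.8086
  5       600.00       407.4060     2,037.0299
  6     5,600.00     3,519.1631    21,114.9788
  Σ                  5,911.6355    27,922.8857
P = 5,911.6355; Macaulay duration = 27,922.8857 / 5,911.6355 = 4.72338 years.
Modified duration = D_Mac / (1 + y) = 4.72338 / 1.0805 = 4.37147 years.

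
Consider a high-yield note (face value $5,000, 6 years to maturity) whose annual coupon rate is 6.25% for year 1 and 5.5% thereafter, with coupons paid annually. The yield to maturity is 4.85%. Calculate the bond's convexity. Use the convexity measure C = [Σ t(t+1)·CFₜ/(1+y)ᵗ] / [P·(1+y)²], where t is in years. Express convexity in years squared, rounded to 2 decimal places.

With y = 0.0485:
  t   CF        PV=CF/(1+0.0485)^t    t·PV        t(t+1)·PV
  1       312.50       298.0448       298.0448         596.0897
  2       275.00       250.1473       500.2946       1,500.8838
  3       275.00       238.5763       715.7290       2,862.9162
  4       275.00       227.5406       910.1625       4,550.8126
  5       275.00       217.0154     1,085.0769       6,510.4615
  6     5,275.00     3,970.1952    23,821.1709     166,748.1966
  Σ                  5,201.5196    27,330.4788     182,769.3603
P = 5,201.5196.
Convexity = Σ t(t+1)·PV / [P·(1+y)²] = 182,769.3603 / (5,201.5196 × 1.099352) = 31.96217.

31.96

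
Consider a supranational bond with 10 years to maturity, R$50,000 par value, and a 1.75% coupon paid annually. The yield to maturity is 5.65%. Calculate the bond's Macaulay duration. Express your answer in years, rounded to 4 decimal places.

9.0843 years

Periodic yield y = 0.0565. Discount each cash flow and weight by its year:
  t   CF        PV=CF/(1+0.0565)^t    t·PV
  1       875.00       828.2063       828.2063
  2       875.00       783.9151     1,567.8303
  3       875.00       741.9926     2,225.9777
  4       875.00       702.3119     2,809.2477
  5       875.00       664.7534     3,323.7668
  6       875.00       629.2034     3,775.2203
  7       875.00       595.5545     4,168.8818
  8       875.00       563.7052     4,509.6416
  9       875.00       533.5591     4,802.0320
  10   50,875.00    29,363.6074   293,636.0737
  Σ                 35,406.8089   321,646.8782
Price P = Σ PV = 35,406.8089.
Macaulay duration = Σ(t·PV) / P = 321,646.8782 / 35,406.8089 = 9.08432 years.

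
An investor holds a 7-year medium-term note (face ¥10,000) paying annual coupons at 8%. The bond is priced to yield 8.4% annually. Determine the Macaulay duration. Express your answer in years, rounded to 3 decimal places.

Periodic yield y = 0.084. Discount each cash flow and weight by its year:
  t   CF        PV=CF/(1+0.084)^t    t·PV
  1       800.00       738.0074       738.0074
  2       800.00       680.8186     1,361.6372
  3       800.00       628.0615     1,884.1844
  4       800.00       579.3925     2,317.5699
  5       800.00       534.4949     2,672.4746
  6       800.00       493.0765     2,958.4589
  7    10,800.00     6,140.7127    42,984.9890
  Σ                  9,794.5641    54,917.3214
Price P = Σ PV = 9,794.5641.
Macaulay duration = Σ(t·PV) / P = 54,917.3214 / 9,794.5641 = 5.60692 years.

5.607 years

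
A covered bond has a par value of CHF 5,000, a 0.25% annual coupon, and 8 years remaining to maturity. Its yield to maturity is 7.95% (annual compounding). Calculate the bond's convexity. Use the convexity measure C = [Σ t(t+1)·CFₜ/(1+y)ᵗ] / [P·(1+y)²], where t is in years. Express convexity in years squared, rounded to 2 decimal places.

60.77

With y = 0.0795:
  t   CF        PV=CF/(1+0.0795)^t    t·PV        t(t+1)·PV
  1        12.50        11.5794        11.5794          23.1589
  2        12.50        10.7267        21.4533          64.3600
  3        12.50         9.9367        29.8101         119.2404
  4        12.50         9.2049        36.8196         184.0981
  5        12.50         8.5270        42.6351         255.8103
  6        12.50         7.8990        47.3942         331.7595
  7        12.50         7.3173        51.2212         409.7694
  8     5,012.50     2,718.1487    21,745.1896     195,706.7066
  Σ                  2,783.3398    21,986.1026     197,094.9033
P = 2,783.3398.
Convexity = Σ t(t+1)·PV / [P·(1+y)²] = 197,094.9033 / (2,783.3398 × 1.165320) = 60.76645.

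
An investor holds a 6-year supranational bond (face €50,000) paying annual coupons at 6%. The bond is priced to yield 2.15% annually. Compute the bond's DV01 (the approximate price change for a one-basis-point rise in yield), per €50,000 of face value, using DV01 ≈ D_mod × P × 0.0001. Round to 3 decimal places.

€31.477

Periodic yield y = 0.0215.
  t   CF        PV=CF/(1+0.0215)^t    t·PV
  1     3,000.00     2,936.8576     2,936.8576
  2     3,000.00     2,875.0441     5,750.0882
  3     3,000.00     2,814.5317     8,443.5950
  4     3,000.00     2,755.2929    11,021.1715
  5     3,000.00     2,697.3009    13,486.5046
  6    53,000.00    46,649.3550   279,896.1303
  Σ                 60,728.3822   321,534.3473
P = 60,728.3822; D_Mac = 5.29463 yrs; D_mod = 5.18319 yrs.
DV01 ≈ 5.18319 × 60,728.3822 × 0.0001 = 31.476686.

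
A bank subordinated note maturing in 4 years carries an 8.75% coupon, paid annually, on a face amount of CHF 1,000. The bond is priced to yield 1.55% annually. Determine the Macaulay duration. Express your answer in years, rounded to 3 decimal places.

3.599 years

Periodic yield y = 0.0155. Discount each cash flow and weight by its year:
  t   CF        PV=CF/(1+0.0155)^t    t·PV
  1        87.50        86.1645        86.1645
  2        87.50        84.8493       169.6986
  3        87.50        83.5542       250.6626
  4     1,087.50     1,022.6089     4,090.4355
  Σ                  1,277.1768     4,596.9611
Price P = Σ PV = 1,277.1768.
Macaulay duration = Σ(t·PV) / P = 4,596.9611 / 1,277.1768 = 3.59931 years.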